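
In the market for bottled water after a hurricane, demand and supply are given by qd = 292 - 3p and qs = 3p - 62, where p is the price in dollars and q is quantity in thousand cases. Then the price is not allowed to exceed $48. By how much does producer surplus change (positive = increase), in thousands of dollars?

Without the control the market clears where 292 - 3p = 3p - 62, i.e. p* = 59 and q* = 115.
Because the ceiling (48) lies below the market-clearing price, it is binding.
At p = 48: qd = 292 - 3·48 = 148 and qs = 3·48 - 62 = 82.
Producer surplus without the control is ½ · (59 - 62/3) · 115 = 13225/6.
With the ceiling, producers sell 82 units at 48, so PS = ½ · (48 - 62/3) · 82 = 3362/3.
Change in producer surplus = 3362/3 - 13225/6 = -1083.5.

-1083.5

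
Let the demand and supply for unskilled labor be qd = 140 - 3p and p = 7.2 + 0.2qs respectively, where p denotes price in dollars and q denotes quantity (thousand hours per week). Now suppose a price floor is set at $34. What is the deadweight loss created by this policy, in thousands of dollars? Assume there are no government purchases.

Rearranging supply gives qs = 5p - 36. Equilibrium: 140 - 3p = 5p - 36, so 176 = 8p and p* = 22, q* = 74.
Because the floor (34) lies above the market-clearing price, it is binding.
At p = 34: qd = 140 - 3·34 = 38 and qs = 5·34 - 36 = 134.
Quantity traded falls to 38. At q = 38 the demand price is (140 - 38)/3 = 34 and the supply price is (36 + 38)/5 = 14.8.
Deadweight loss = ½ · (34 - 14.8) · (74 - 38) = ½ · 19.2 · 36 = 345.6.

345.6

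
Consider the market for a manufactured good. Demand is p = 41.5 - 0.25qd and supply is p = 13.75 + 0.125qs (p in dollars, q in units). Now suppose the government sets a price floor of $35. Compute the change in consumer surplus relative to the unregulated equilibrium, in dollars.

-600

Rearranging demand gives qd = 166 - 4p; rearranging supply gives qs = 8p - 110. Equilibrium: 166 - 4p = 8p - 110, so 276 = 12p and p* = 23, q* = 74.
The floor of 35 is above the equilibrium price 23, so it binds.
At p = 35: qd = 166 - 4·35 = 26 and qs = 8·35 - 110 = 170.
Consumer surplus without the control is ½ · (41.5 - 23) · 74 = 684.5.
With the floor, consumers buy 26 units at 35, so CS = ½ · (41.5 - 35) · 26 = 84.5.
Change in consumer surplus = 84.5 - 684.5 = -600.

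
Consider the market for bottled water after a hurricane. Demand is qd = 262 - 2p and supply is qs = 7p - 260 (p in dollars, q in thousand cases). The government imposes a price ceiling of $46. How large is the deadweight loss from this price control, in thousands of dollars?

Without the control the market clears where 262 - 2p = 7p - 260, i.e. p* = 58 and q* = 146.
The ceiling of 46 is below the equilibrium price 58, so it binds.
At p = 46: qd = 262 - 2·46 = 170 and qs = 7·46 - 260 = 62.
Quantity traded falls to 62. At q = 62 the demand price is (262 - 62)/2 = 100 and the supply price is (260 + 62)/7 = 46.
Deadweight loss = ½ · (100 - 46) · (146 - 62) = ½ · 54 · 84 = 2268.

2268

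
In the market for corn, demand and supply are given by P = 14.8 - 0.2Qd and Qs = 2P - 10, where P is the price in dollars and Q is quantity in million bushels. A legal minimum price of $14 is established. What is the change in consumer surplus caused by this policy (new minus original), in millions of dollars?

Rearranging demand gives Qd = 74 - 5P. In a free market, 74 - 5P = 2P - 10 gives the equilibrium P* = 12, Q* = 14.
Because the floor (14) lies above the market-clearing price, it is binding.
At P = 14: Qd = 74 - 5·14 = 4 and Qs = 2·14 - 10 = 18.
Consumer surplus without the control is ½ · (14.8 - 12) · 14 = 19.6.
With the floor, consumers buy 4 units at 14, so CS = ½ · (14.8 - 14) · 4 = 1.6.
Change in consumer surplus = 1.6 - 19.6 = -18.

-18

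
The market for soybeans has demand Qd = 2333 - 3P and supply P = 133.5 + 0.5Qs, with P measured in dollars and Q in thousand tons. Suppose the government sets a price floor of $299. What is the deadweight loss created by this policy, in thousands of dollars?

0

Rearranging supply gives Qs = 2P - 267. Setting quantity demanded equal to quantity supplied, 2333 - 3P = 2P - 267, gives P* = 520 and Q* = 773.
The floor of 299 is below the equilibrium price 520, so it is not binding; the market clears at P* = 520, Q* = 773.
Since the control does not bind, no trades are prevented and deadweight loss is zero.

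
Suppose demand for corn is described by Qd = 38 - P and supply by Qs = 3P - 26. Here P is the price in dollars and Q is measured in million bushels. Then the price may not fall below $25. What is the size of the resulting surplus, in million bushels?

Without the control the market clears where 38 - P = 3P - 26, i.e. P* = 16 and Q* = 22.
Since 25 > 16, the floor is binding.
At P = 25: Qd = 38 - 25 = 13 and Qs = 3·25 - 26 = 49.
Surplus = Qs - Qd = 49 - 13 = 36.

36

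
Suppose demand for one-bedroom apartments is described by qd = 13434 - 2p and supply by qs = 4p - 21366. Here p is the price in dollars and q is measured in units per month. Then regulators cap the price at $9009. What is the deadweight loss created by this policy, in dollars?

0

Equilibrium: 13434 - 2p = 4p - 21366, so 34800 = 6p and p* = 5800, q* = 1834.
Since 9009 is above p* = 5800, the ceiling does not bind and the free-market outcome prevails.
Since the control does not bind, no trades are prevented and deadweight loss is zero.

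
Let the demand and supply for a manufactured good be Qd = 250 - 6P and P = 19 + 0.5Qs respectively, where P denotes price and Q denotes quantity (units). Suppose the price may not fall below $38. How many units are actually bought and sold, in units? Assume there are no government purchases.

22

Rearranging supply gives Qs = 2P - 38. In a free market, 250 - 6P = 2P - 38 gives the equilibrium P* = 36, Q* = 34.
Since 38 > 36, the floor is binding.
At P = 38: Qd = 250 - 6·38 = 22 and Qs = 2·38 - 38 = 38.
The quantity actually transacted is the short side, demand: 22.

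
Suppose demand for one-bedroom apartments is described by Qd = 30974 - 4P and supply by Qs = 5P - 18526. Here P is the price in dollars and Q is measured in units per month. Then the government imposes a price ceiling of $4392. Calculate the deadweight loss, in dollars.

Without the control the market clears where 30974 - 4P = 5P - 18526, i.e. P* = 5500 and Q* = 8974.
Since 4392 < 5500, the ceiling is binding.
At P = 4392: Qd = 30974 - 4·4392 = 13406 and Qs = 5·4392 - 18526 = 3434.
Quantity traded falls to 3434. At Q = 3434 the demand price is (30974 - 3434)/4 = 6885 and the supply price is (18526 + 3434)/5 = 4392.
Deadweight loss = ½ · (6885 - 4392) · (8974 - 3434) = ½ · 2493 · 5540 = 6905610.

6905610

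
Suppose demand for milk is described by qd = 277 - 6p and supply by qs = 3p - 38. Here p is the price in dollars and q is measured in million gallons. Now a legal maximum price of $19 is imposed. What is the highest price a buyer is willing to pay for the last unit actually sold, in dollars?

43

In a free market, 277 - 6p = 3p - 38 gives the equilibrium p* = 35, q* = 67.
Because the ceiling (19) lies below the market-clearing price, it is binding.
At p = 19: qd = 277 - 6·19 = 163 and qs = 3·19 - 38 = 19.
Only 19 units reach the market. On the demand curve, the marginal buyer's willingness to pay at q = 19 is (277 - 19)/6 = 43.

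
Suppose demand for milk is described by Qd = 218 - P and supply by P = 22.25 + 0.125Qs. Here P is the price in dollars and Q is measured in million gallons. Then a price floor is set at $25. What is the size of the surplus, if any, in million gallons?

Rearranging supply gives Qs = 8P - 178. Equilibrium: 218 - P = 8P - 178, so 396 = 9P and P* = 44, Q* = 174.
The floor of 25 is below the equilibrium price 44, so it is not binding; the market clears at P* = 44, Q* = 174.
Since the control does not bind, there is no surplus.

0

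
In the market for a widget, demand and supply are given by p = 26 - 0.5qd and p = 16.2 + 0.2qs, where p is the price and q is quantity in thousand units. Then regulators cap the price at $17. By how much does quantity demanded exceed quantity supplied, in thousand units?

Rearranging demand gives qd = 52 - 2p; rearranging supply gives qs = 5p - 81. Setting quantity demanded equal to quantity supplied, 52 - 2p = 5p - 81, gives p* = 19 and q* = 14.
The ceiling of 17 is below the equilibrium price 19, so it binds.
At p = 17: qd = 52 - 2·17 = 18 and qs = 5·17 - 81 = 4.
Shortage = qd - qs = 18 - 4 = 14.

14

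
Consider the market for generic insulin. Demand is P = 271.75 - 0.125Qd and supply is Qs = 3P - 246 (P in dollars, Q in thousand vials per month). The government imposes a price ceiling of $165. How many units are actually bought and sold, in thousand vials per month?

249

Rearranging demand gives Qd = 2174 - 8P. In a free market, 2174 - 8P = 3P - 246 gives the equilibrium P* = 220, Q* = 414.
Because the ceiling (165) lies below the market-clearing price, it is binding.
At P = 165: Qd = 2174 - 8·165 = 854 and Qs = 3·165 - 246 = 249.
The quantity actually transacted is the short side, supply: 249.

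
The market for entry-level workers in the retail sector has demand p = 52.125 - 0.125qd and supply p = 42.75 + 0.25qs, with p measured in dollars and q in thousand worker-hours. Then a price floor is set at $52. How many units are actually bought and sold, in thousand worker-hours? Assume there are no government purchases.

1

Rearranging demand gives qd = 417 - 8p; rearranging supply gives qs = 4p - 171. Without the control the market clears where 417 - 8p = 4p - 171, i.e. p* = 49 and q* = 25.
Since 52 > 49, the floor is binding.
At p = 52: qd = 417 - 8·52 = 1 and qs = 4·52 - 171 = 37.
The quantity actually transacted is the short side, demand: 1.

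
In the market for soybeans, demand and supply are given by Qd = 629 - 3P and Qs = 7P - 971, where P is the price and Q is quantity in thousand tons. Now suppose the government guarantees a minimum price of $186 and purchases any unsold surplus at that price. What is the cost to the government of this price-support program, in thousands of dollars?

In a free market, 629 - 3P = 7P - 971 gives the equilibrium P* = 160, Q* = 149.
The floor of 186 is above the equilibrium price 160, so it binds.
At P = 186: Qd = 629 - 3·186 = 71 and Qs = 7·186 - 971 = 331.
Surplus = Qs - Qd = 260.
Government expenditure = surplus × support price = 260 × 186 = 48360.

48360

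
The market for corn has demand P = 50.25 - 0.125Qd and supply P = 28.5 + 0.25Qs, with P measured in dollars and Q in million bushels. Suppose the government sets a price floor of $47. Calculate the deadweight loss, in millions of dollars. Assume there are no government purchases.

Rearranging demand gives Qd = 402 - 8P; rearranging supply gives Qs = 4P - 114. Setting quantity demanded equal to quantity supplied, 402 - 8P = 4P - 114, gives P* = 43 and Q* = 58.
Because the floor (47) lies above the market-clearing price, it is binding.
At P = 47: Qd = 402 - 8·47 = 26 and Qs = 4·47 - 114 = 74.
Quantity traded falls to 26. At Q = 26 the demand price is (402 - 26)/8 = 47 and the supply price is (114 + 26)/4 = 35.
Deadweight loss = ½ · (47 - 35) · (58 - 26) = ½ · 12 · 32 = 192.

192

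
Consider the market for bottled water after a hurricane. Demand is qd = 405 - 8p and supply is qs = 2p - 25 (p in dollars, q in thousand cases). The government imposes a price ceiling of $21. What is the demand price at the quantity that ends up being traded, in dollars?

In a free market, 405 - 8p = 2p - 25 gives the equilibrium p* = 43, q* = 61.
The ceiling of 21 is below the equilibrium price 43, so it binds.
At p = 21: qd = 405 - 8·21 = 237 and qs = 2·21 - 25 = 17.
Only 17 units reach the market. On the demand curve, the marginal buyer's willingness to pay at q = 17 is (405 - 17)/8 = 48.5.

48.5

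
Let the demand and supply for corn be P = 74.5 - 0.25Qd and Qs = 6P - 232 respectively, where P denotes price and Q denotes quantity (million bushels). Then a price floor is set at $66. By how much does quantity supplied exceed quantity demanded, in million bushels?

Rearranging demand gives Qd = 298 - 4P. Setting quantity demanded equal to quantity supplied, 298 - 4P = 6P - 232, gives P* = 53 and Q* = 86.
Since 66 > 53, the floor is binding.
At P = 66: Qd = 298 - 4·66 = 34 and Qs = 6·66 - 232 = 164.
Surplus = Qs - Qd = 164 - 34 = 130.

130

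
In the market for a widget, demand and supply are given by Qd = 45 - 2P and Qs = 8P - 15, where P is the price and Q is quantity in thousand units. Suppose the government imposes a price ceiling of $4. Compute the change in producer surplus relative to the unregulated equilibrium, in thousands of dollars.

-50

In a free market, 45 - 2P = 8P - 15 gives the equilibrium P* = 6, Q* = 33.
The ceiling of 4 is below the equilibrium price 6, so it binds.
At P = 4: Qd = 45 - 2·4 = 37 and Qs = 8·4 - 15 = 17.
Producer surplus without the control is ½ · (6 - 1.875) · 33 = 68.0625.
With the ceiling, producers sell 17 units at 4, so PS = ½ · (4 - 1.875) · 17 = 18.0625.
Change in producer surplus = 18.0625 - 68.0625 = -50.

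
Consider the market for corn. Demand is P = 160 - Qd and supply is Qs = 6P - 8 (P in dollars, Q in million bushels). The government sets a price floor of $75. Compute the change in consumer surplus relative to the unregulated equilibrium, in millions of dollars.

Rearranging demand gives Qd = 160 - P. Setting quantity demanded equal to quantity supplied, 160 - P = 6P - 8, gives P* = 24 and Q* = 136.
Because the floor (75) lies above the market-clearing price, it is binding.
At P = 75: Qd = 160 - 75 = 85 and Qs = 6·75 - 8 = 442.
Consumer surplus without the control is ½ · (160 - 24) · 136 = 9248.
With the floor, consumers buy 85 units at 75, so CS = ½ · (160 - 75) · 85 = 3612.5.
Change in consumer surplus = 3612.5 - 9248 = -5635.5.

-5635.5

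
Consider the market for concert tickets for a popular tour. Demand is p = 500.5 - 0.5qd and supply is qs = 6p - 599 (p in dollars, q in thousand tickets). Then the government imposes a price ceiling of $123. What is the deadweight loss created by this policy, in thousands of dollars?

71148

Rearranging demand gives qd = 1001 - 2p. Equilibrium: 1001 - 2p = 6p - 599, so 1600 = 8p and p* = 200, q* = 601.
The ceiling of 123 is below the equilibrium price 200, so it binds.
At p = 123: qd = 1001 - 2·123 = 755 and qs = 6·123 - 599 = 139.
Quantity traded falls to 139. At q = 139 the demand price is (1001 - 139)/2 = 431 and the supply price is (599 + 139)/6 = 123.
Deadweight loss = ½ · (431 - 123) · (601 - 139) = ½ · 308 · 462 = 71148.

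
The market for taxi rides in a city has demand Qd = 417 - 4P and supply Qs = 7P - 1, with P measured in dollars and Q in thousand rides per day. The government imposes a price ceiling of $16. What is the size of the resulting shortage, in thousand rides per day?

242

In a free market, 417 - 4P = 7P - 1 gives the equilibrium P* = 38, Q* = 265.
The ceiling of 16 is below the equilibrium price 38, so it binds.
At P = 16: Qd = 417 - 4·16 = 353 and Qs = 7·16 - 1 = 111.
Shortage = Qd - Qs = 353 - 111 = 242.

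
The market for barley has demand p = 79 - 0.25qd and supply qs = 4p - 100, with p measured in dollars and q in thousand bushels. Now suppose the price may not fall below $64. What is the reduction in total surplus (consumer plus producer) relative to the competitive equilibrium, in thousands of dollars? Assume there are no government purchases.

576

Rearranging demand gives qd = 316 - 4p. Without the control the market clears where 316 - 4p = 4p - 100, i.e. p* = 52 and q* = 108.
Because the floor (64) lies above the market-clearing price, it is binding.
At p = 64: qd = 316 - 4·64 = 60 and qs = 4·64 - 100 = 156.
Quantity traded falls to 60. At q = 60 the demand price is (316 - 60)/4 = 64 and the supply price is (100 + 60)/4 = 40.
Deadweight loss = ½ · (64 - 40) · (108 - 60) = ½ · 24 · 48 = 576.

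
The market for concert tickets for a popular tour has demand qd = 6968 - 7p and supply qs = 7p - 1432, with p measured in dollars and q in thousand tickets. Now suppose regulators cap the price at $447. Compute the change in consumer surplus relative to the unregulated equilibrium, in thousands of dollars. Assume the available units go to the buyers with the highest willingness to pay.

177709.5

In a free market, 6968 - 7p = 7p - 1432 gives the equilibrium p* = 600, q* = 2768.
Because the ceiling (447) lies below the market-clearing price, it is binding.
At p = 447: qd = 6968 - 7·447 = 3839 and qs = 7·447 - 1432 = 1697.
Consumer surplus without the control is ½ · (6968/7 - 600) · 2768 = 3830912/7.
With the ceiling, 1697 units are sold at 447 (assume they go to the highest-value buyers). The demand price at q = 1697 is 753, so CS = ½ · [(6968/7 - 447) + (753 - 447)] · 1697 = 10149757/14.
Change in consumer surplus = 10149757/14 - 3830912/7 = 177709.5.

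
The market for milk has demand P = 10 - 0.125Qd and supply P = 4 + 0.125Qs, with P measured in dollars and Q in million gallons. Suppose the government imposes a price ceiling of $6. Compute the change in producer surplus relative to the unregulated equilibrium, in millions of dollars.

-20

Rearranging demand gives Qd = 80 - 8P; rearranging supply gives Qs = 8P - 32. Setting quantity demanded equal to quantity supplied, 80 - 8P = 8P - 32, gives P* = 7 and Q* = 24.
Because the ceiling (6) lies below the market-clearing price, it is binding.
At P = 6: Qd = 80 - 8·6 = 32 and Qs = 8·6 - 32 = 16.
Producer surplus without the control is ½ · (7 - 4) · 24 = 36.
With the ceiling, producers sell 16 units at 6, so PS = ½ · (6 - 4) · 16 = 16.
Change in producer surplus = 16 - 36 = -20.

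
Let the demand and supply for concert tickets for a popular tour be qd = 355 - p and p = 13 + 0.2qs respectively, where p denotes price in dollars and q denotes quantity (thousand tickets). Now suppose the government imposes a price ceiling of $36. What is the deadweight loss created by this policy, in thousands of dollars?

Rearranging supply gives qs = 5p - 65. Without the control the market clears where 355 - p = 5p - 65, i.e. p* = 70 and q* = 285.
The ceiling of 36 is below the equilibrium price 70, so it binds.
At p = 36: qd = 355 - 36 = 319 and qs = 5·36 - 65 = 115.
Quantity traded falls to 115. At q = 115 the demand price is 355 - 115 = 240 and the supply price is (65 + 115)/5 = 36.
Deadweight loss = ½ · (240 - 36) · (285 - 115) = ½ · 204 · 170 = 17340.

17340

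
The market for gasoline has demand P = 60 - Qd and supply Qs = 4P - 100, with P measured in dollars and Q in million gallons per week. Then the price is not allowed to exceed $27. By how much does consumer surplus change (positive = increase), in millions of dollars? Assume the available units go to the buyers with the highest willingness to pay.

-160

Rearranging demand gives Qd = 60 - P. In a free market, 60 - P = 4P - 100 gives the equilibrium P* = 32, Q* = 28.
Because the ceiling (27) lies below the market-clearing price, it is binding.
At P = 27: Qd = 60 - 27 = 33 and Qs = 4·27 - 100 = 8.
Consumer surplus without the control is ½ · (60 - 32) · 28 = 392.
With the ceiling, 8 units are sold at 27 (assume they go to the highest-value buyers). The demand price at Q = 8 is 52, so CS = ½ · [(60 - 27) + (52 - 27)] · 8 = 232.
Change in consumer surplus = 232 - 392 = -160.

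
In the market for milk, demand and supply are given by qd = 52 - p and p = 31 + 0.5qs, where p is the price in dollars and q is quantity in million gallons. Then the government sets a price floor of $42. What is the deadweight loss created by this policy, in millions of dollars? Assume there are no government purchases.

Rearranging supply gives qs = 2p - 62. Equilibrium: 52 - p = 2p - 62, so 114 = 3p and p* = 38, q* = 14.
The floor of 42 is above the equilibrium price 38, so it binds.
At p = 42: qd = 52 - 42 = 10 and qs = 2·42 - 62 = 22.
Quantity traded falls to 10. At q = 10 the demand price is 52 - 10 = 42 and the supply price is (62 + 10)/2 = 36.
Deadweight loss = ½ · (42 - 36) · (14 - 10) = ½ · 6 · 4 = 12.

12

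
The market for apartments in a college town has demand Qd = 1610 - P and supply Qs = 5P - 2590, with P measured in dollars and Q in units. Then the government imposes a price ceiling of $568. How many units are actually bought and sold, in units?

250

Equilibrium: 1610 - P = 5P - 2590, so 4200 = 6P and P* = 700, Q* = 910.
Because the ceiling (568) lies below the market-clearing price, it is binding.
At P = 568: Qd = 1610 - 568 = 1042 and Qs = 5·568 - 2590 = 250.
The quantity actually transacted is the short side, supply: 250.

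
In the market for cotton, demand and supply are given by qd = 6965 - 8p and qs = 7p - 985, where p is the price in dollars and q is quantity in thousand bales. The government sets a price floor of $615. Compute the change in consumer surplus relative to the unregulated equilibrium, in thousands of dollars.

Equilibrium: 6965 - 8p = 7p - 985, so 7950 = 15p and p* = 530, q* = 2725.
Because the floor (615) lies above the market-clearing price, it is binding.
At p = 615: qd = 6965 - 8·615 = 2045 and qs = 7·615 - 985 = 3320.
Consumer surplus without the control is ½ · (870.625 - 530) · 2725 = 464101.5625.
With the floor, consumers buy 2045 units at 615, so CS = ½ · (870.625 - 615) · 2045 = 261376.5625.
Change in consumer surplus = 261376.5625 - 464101.5625 = -202725.

-202725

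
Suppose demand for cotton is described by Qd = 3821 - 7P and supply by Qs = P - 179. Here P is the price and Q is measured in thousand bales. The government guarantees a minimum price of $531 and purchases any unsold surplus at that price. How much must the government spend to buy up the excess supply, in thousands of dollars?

131688

Setting quantity demanded equal to quantity supplied, 3821 - 7P = P - 179, gives P* = 500 and Q* = 321.
The floor of 531 is above the equilibrium price 500, so it binds.
At P = 531: Qd = 3821 - 7·531 = 104 and Qs = 531 - 179 = 352.
Surplus = Qs - Qd = 248.
Government expenditure = surplus × support price = 248 × 531 = 131688.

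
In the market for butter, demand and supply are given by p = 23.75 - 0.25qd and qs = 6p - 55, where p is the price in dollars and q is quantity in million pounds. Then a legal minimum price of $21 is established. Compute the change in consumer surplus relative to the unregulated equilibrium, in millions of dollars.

-138

Rearranging demand gives qd = 95 - 4p. Equilibrium: 95 - 4p = 6p - 55, so 150 = 10p and p* = 15, q* = 35.
Since 21 > 15, the floor is binding.
At p = 21: qd = 95 - 4·21 = 11 and qs = 6·21 - 55 = 71.
Consumer surplus without the control is ½ · (23.75 - 15) · 35 = 153.125.
With the floor, consumers buy 11 units at 21, so CS = ½ · (23.75 - 21) · 11 = 15.125.
Change in consumer surplus = 15.125 - 153.125 = -138.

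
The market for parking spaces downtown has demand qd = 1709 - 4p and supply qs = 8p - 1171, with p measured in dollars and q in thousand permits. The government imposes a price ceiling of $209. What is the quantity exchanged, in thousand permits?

501

Setting quantity demanded equal to quantity supplied, 1709 - 4p = 8p - 1171, gives p* = 240 and q* = 749.
Because the ceiling (209) lies below the market-clearing price, it is binding.
At p = 209: qd = 1709 - 4·209 = 873 and qs = 8·209 - 1171 = 501.
The quantity actually transacted is the short side, supply: 501.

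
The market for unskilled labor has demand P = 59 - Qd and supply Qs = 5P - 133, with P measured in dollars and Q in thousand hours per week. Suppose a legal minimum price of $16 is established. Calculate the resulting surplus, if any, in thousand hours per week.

Rearranging demand gives Qd = 59 - P. In a free market, 59 - P = 5P - 133 gives the equilibrium P* = 32, Q* = 27.
Since 16 is below P* = 32, the floor does not bind and the free-market outcome prevails.
Since the control does not bind, there is no surplus.

0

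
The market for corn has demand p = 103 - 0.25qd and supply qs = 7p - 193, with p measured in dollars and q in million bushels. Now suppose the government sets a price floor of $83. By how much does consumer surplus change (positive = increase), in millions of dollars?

Rearranging demand gives qd = 412 - 4p. Without the control the market clears where 412 - 4p = 7p - 193, i.e. p* = 55 and q* = 192.
The floor of 83 is above the equilibrium price 55, so it binds.
At p = 83: qd = 412 - 4·83 = 80 and qs = 7·83 - 193 = 388.
Consumer surplus without the control is ½ · (103 - 55) · 192 = 4608.
With the floor, consumers buy 80 units at 83, so CS = ½ · (103 - 83) · 80 = 800.
Change in consumer surplus = 800 - 4608 = -3808.

-3808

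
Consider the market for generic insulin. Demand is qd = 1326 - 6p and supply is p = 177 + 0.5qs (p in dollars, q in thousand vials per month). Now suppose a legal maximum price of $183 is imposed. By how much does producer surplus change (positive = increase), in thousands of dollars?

-1053

Rearranging supply gives qs = 2p - 354. Without the control the market clears where 1326 - 6p = 2p - 354, i.e. p* = 210 and q* = 66.
The ceiling of 183 is below the equilibrium price 210, so it binds.
At p = 183: qd = 1326 - 6·183 = 228 and qs = 2·183 - 354 = 12.
Producer surplus without the control is ½ · (210 - 177) · 66 = 1089.
With the ceiling, producers sell 12 units at 183, so PS = ½ · (183 - 177) · 12 = 36.
Change in producer surplus = 36 - 1089 = -1053.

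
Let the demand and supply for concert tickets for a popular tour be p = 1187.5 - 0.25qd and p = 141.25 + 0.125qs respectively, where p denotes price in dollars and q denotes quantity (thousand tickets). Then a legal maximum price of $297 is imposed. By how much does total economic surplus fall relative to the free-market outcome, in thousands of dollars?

446988

Rearranging demand gives qd = 4750 - 4p; rearranging supply gives qs = 8p - 1130. Without the control the market clears where 4750 - 4p = 8p - 1130, i.e. p* = 490 and q* = 2790.
Since 297 < 490, the ceiling is binding.
At p = 297: qd = 4750 - 4·297 = 3562 and qs = 8·297 - 1130 = 1246.
Quantity traded falls to 1246. At q = 1246 the demand price is (4750 - 1246)/4 = 876 and the supply price is (1130 + 1246)/8 = 297.
Deadweight loss = ½ · (876 - 297) · (2790 - 1246) = ½ · 579 · 1544 = 446988.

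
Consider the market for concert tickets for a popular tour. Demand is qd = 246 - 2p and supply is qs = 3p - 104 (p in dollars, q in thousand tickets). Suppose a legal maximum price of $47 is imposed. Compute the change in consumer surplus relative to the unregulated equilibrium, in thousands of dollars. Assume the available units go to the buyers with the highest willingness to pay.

-339.25

Equilibrium: 246 - 2p = 3p - 104, so 350 = 5p and p* = 70, q* = 106.
The ceiling of 47 is below the equilibrium price 70, so it binds.
At p = 47: qd = 246 - 2·47 = 152 and qs = 3·47 - 104 = 37.
Consumer surplus without the control is ½ · (123 - 70) · 106 = 2809.
With the ceiling, 37 units are sold at 47 (assume they go to the highest-value buyers). The demand price at q = 37 is 104.5, so CS = ½ · [(123 - 47) + (104.5 - 47)] · 37 = 2469.75.
Change in consumer surplus = 2469.75 - 2809 = -339.25.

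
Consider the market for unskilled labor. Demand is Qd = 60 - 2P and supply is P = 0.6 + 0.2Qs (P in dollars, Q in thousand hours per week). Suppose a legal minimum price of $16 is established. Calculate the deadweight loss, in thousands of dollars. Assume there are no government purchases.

Rearranging supply gives Qs = 5P - 3. In a free market, 60 - 2P = 5P - 3 gives the equilibrium P* = 9, Q* = 42.
Because the floor (16) lies above the market-clearing price, it is binding.
At P = 16: Qd = 60 - 2·16 = 28 and Qs = 5·16 - 3 = 77.
Quantity traded falls to 28. At Q = 28 the demand price is (60 - 28)/2 = 16 and the supply price is (3 + 28)/5 = 6.2.
Deadweight loss = ½ · (16 - 6.2) · (42 - 28) = ½ · 9.8 · 14 = 68.6.

68.6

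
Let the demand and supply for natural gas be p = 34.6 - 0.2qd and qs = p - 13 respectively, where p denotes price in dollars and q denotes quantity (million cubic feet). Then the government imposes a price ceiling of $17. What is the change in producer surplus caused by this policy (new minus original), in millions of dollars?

-154

Rearranging demand gives qd = 173 - 5p. Without the control the market clears where 173 - 5p = p - 13, i.e. p* = 31 and q* = 18.
Since 17 < 31, the ceiling is binding.
At p = 17: qd = 173 - 5·17 = 88 and qs = 17 - 13 = 4.
Producer surplus without the control is ½ · (31 - 13) · 18 = 162.
With the ceiling, producers sell 4 units at 17, so PS = ½ · (17 - 13) · 4 = 8.
Change in producer surplus = 8 - 162 = -154.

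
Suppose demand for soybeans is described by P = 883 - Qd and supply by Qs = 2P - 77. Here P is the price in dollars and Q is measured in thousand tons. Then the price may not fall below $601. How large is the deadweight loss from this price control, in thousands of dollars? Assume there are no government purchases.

Rearranging demand gives Qd = 883 - P. Setting quantity demanded equal to quantity supplied, 883 - P = 2P - 77, gives P* = 320 and Q* = 563.
Because the floor (601) lies above the market-clearing price, it is binding.
At P = 601: Qd = 883 - 601 = 282 and Qs = 2·601 - 77 = 1125.
Quantity traded falls to 282. At Q = 282 the demand price is 883 - 282 = 601 and the supply price is (77 + 282)/2 = 179.5.
Deadweight loss = ½ · (601 - 179.5) · (563 - 282) = ½ · 421.5 · 281 = 59220.75.

59220.75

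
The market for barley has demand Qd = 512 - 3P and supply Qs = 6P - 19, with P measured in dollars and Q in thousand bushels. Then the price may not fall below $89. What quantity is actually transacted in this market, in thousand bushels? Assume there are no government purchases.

Without the control the market clears where 512 - 3P = 6P - 19, i.e. P* = 59 and Q* = 335.
Since 89 > 59, the floor is binding.
At P = 89: Qd = 512 - 3·89 = 245 and Qs = 6·89 - 19 = 515.
The quantity actually transacted is the short side, demand: 245.

245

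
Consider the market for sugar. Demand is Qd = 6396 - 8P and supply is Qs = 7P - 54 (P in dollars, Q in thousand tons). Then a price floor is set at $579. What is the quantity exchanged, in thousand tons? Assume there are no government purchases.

Without the control the market clears where 6396 - 8P = 7P - 54, i.e. P* = 430 and Q* = 2956.
Since 579 > 430, the floor is binding.
At P = 579: Qd = 6396 - 8·579 = 1764 and Qs = 7·579 - 54 = 3999.
The quantity actually transacted is the short side, demand: 1764.

1764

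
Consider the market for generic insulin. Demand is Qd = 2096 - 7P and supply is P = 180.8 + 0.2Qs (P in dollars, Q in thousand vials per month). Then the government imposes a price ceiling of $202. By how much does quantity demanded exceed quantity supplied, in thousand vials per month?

576

Rearranging supply gives Qs = 5P - 904. Without the control the market clears where 2096 - 7P = 5P - 904, i.e. P* = 250 and Q* = 346.
The ceiling of 202 is below the equilibrium price 250, so it binds.
At P = 202: Qd = 2096 - 7·202 = 682 and Qs = 5·202 - 904 = 106.
Shortage = Qd - Qs = 682 - 106 = 576.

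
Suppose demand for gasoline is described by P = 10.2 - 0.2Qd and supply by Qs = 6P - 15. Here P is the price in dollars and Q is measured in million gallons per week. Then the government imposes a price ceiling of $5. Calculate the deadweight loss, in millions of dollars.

6.6

Rearranging demand gives Qd = 51 - 5P. Equilibrium: 51 - 5P = 6P - 15, so 66 = 11P and P* = 6, Q* = 21.
The ceiling of 5 is below the equilibrium price 6, so it binds.
At P = 5: Qd = 51 - 5·5 = 26 and Qs = 6·5 - 15 = 15.
Quantity traded falls to 15. At Q = 15 the demand price is (51 - 15)/5 = 7.2 and the supply price is (15 + 15)/6 = 5.
Deadweight loss = ½ · (7.2 - 5) · (21 - 15) = ½ · 2.2 · 6 = 6.6.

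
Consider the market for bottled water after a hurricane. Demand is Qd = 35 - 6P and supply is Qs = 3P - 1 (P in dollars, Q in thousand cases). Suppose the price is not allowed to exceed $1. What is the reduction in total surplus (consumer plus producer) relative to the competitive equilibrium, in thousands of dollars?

20.25

Setting quantity demanded equal to quantity supplied, 35 - 6P = 3P - 1, gives P* = 4 and Q* = 11.
Since 1 < 4, the ceiling is binding.
At P = 1: Qd = 35 - 6·1 = 29 and Qs = 3·1 - 1 = 2.
Quantity traded falls to 2. At Q = 2 the demand price is (35 - 2)/6 = 5.5 and the supply price is (1 + 2)/3 = 1.
Deadweight loss = ½ · (5.5 - 1) · (11 - 2) = ½ · 4.5 · 9 = 20.25.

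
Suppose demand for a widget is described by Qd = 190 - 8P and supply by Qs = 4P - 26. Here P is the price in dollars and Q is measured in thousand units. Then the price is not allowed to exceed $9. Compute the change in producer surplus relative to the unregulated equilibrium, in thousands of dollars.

Without the control the market clears where 190 - 8P = 4P - 26, i.e. P* = 18 and Q* = 46.
Because the ceiling (9) lies below the market-clearing price, it is binding.
At P = 9: Qd = 190 - 8·9 = 118 and Qs = 4·9 - 26 = 10.
Producer surplus without the control is ½ · (18 - 6.5) · 46 = 264.5.
With the ceiling, producers sell 10 units at 9, so PS = ½ · (9 - 6.5) · 10 = 12.5.
Change in producer surplus = 12.5 - 264.5 = -252.

-252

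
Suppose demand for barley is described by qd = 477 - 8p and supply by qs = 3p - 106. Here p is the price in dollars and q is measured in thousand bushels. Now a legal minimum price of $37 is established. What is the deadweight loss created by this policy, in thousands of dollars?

In a free market, 477 - 8p = 3p - 106 gives the equilibrium p* = 53, q* = 53.
Since 37 is below p* = 53, the floor does not bind and the free-market outcome prevails.
Since the control does not bind, no trades are prevented and deadweight loss is zero.

0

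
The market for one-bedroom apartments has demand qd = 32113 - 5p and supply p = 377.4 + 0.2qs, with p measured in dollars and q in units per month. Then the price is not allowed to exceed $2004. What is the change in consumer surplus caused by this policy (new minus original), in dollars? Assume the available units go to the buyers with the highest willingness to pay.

Rearranging supply gives qs = 5p - 1887. Without the control the market clears where 32113 - 5p = 5p - 1887, i.e. p* = 3400 and q* = 15113.
Since 2004 < 3400, the ceiling is binding.
At p = 2004: qd = 32113 - 5·2004 = 22093 and qs = 5·2004 - 1887 = 8133.
Consumer surplus without the control is ½ · (6422.6 - 3400) · 15113 = 22840276.9.
With the ceiling, 8133 units are sold at 2004 (assume they go to the highest-value buyers). The demand price at q = 8133 is 4796, so CS = ½ · [(6422.6 - 2004) + (4796 - 2004)] · 8133 = 29321904.9.
Change in consumer surplus = 29321904.9 - 22840276.9 = 6481628.

6481628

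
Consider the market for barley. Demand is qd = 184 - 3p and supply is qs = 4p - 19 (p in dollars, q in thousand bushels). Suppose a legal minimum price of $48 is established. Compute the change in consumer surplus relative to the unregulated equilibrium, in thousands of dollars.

-1301.5

Setting quantity demanded equal to quantity supplied, 184 - 3p = 4p - 19, gives p* = 29 and q* = 97.
Because the floor (48) lies above the market-clearing price, it is binding.
At p = 48: qd = 184 - 3·48 = 40 and qs = 4·48 - 19 = 173.
Consumer surplus without the control is ½ · (184/3 - 29) · 97 = 9409/6.
With the floor, consumers buy 40 units at 48, so CS = ½ · (184/3 - 48) · 40 = 800/3.
Change in consumer surplus = 800/3 - 9409/6 = -1301.5.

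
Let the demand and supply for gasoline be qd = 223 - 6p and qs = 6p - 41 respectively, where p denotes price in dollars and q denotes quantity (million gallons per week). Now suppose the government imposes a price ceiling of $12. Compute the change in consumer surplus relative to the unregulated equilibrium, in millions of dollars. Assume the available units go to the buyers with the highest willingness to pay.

Setting quantity demanded equal to quantity supplied, 223 - 6p = 6p - 41, gives p* = 22 and q* = 91.
Since 12 < 22, the ceiling is binding.
At p = 12: qd = 223 - 6·12 = 151 and qs = 6·12 - 41 = 31.
Consumer surplus without the control is ½ · (223/6 - 22) · 91 = 8281/12.
With the ceiling, 31 units are sold at 12 (assume they go to the highest-value buyers). The demand price at q = 31 is 32, so CS = ½ · [(223/6 - 12) + (32 - 12)] · 31 = 8401/12.
Change in consumer surplus = 8401/12 - 8281/12 = 10.

10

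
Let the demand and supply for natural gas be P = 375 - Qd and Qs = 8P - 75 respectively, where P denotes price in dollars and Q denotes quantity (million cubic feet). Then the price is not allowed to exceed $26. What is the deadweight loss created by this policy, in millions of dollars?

20736

Rearranging demand gives Qd = 375 - P. Equilibrium: 375 - P = 8P - 75, so 450 = 9P and P* = 50, Q* = 325.
Since 26 < 50, the ceiling is binding.
At P = 26: Qd = 375 - 26 = 349 and Qs = 8·26 - 75 = 133.
Quantity traded falls to 133. At Q = 133 the demand price is 375 - 133 = 242 and the supply price is (75 + 133)/8 = 26.
Deadweight loss = ½ · (242 - 26) · (325 - 133) = ½ · 216 · 192 = 20736.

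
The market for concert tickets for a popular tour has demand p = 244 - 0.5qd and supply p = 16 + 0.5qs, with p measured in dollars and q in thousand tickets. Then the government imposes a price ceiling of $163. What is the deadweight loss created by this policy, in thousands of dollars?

0

Rearranging demand gives qd = 488 - 2p; rearranging supply gives qs = 2p - 32. In a free market, 488 - 2p = 2p - 32 gives the equilibrium p* = 130, q* = 228.
The ceiling of 163 is above the equilibrium price 130, so it is not binding; the market clears at p* = 130, q* = 228.
Since the control does not bind, no trades are prevented and deadweight loss is zero.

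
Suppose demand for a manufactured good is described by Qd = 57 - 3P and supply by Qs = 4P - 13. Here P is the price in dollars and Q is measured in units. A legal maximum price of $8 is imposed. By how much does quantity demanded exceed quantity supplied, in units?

14

Setting quantity demanded equal to quantity supplied, 57 - 3P = 4P - 13, gives P* = 10 and Q* = 27.
Since 8 < 10, the ceiling is binding.
At P = 8: Qd = 57 - 3·8 = 33 and Qs = 4·8 - 13 = 19.
Shortage = Qd - Qs = 33 - 19 = 14.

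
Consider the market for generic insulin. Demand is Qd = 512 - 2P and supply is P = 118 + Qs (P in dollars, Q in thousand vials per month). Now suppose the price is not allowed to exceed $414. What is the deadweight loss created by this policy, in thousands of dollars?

Rearranging supply gives Qs = P - 118. Setting quantity demanded equal to quantity supplied, 512 - 2P = P - 118, gives P* = 210 and Q* = 92.
The ceiling of 414 is above the equilibrium price 210, so it is not binding; the market clears at P* = 210, Q* = 92.
Since the control does not bind, no trades are prevented and deadweight loss is zero.

0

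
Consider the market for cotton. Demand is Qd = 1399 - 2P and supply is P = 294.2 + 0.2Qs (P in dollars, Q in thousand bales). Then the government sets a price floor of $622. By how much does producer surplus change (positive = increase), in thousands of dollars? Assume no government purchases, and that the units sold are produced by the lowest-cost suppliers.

14882.4

Rearranging supply gives Qs = 5P - 1471. In a free market, 1399 - 2P = 5P - 1471 gives the equilibrium P* = 410, Q* = 579.
Since 622 > 410, the floor is binding.
At P = 622: Qd = 1399 - 2·622 = 155 and Qs = 5·622 - 1471 = 1639.
Producer surplus without the control is ½ · (410 - 294.2) · 579 = 33524.1.
With the floor, 155 units are sold at 622. The supply price at Q = 155 is 325.2, so PS = ½ · [(622 - 294.2) + (622 - 325.2)] · 155 = 48406.5.
Change in producer surplus = 48406.5 - 33524.1 = 14882.4.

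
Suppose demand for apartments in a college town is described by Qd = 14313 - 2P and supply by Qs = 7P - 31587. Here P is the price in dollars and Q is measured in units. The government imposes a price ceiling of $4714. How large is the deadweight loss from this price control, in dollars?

In a free market, 14313 - 2P = 7P - 31587 gives the equilibrium P* = 5100, Q* = 4113.
The ceiling of 4714 is below the equilibrium price 5100, so it binds.
At P = 4714: Qd = 14313 - 2·4714 = 4885 and Qs = 7·4714 - 31587 = 1411.
Quantity traded falls to 1411. At Q = 1411 the demand price is (14313 - 1411)/2 = 6451 and the supply price is (31587 + 1411)/7 = 4714.
Deadweight loss = ½ · (6451 - 4714) · (4113 - 1411) = ½ · 1737 · 2702 = 2346687.

2346687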